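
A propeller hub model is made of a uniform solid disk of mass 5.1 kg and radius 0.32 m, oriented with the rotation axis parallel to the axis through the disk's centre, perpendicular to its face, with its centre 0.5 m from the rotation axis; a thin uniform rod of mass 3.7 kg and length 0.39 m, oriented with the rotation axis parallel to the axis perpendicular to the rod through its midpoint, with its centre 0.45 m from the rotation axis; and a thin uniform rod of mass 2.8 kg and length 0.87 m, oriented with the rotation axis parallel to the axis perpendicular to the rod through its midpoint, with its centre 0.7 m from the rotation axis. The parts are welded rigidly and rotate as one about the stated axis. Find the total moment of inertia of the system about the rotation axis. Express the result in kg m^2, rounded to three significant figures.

Solid disk: I_cm = (1/2)MR² = (1/2)(5.1)(0.32)² = 0.26112 kg m^2; centre at d = 0.5 m, so the parallel axis theorem gives I = 0.26112 + (5.1)(0.5)² = 1.5361 kg m^2.
Thin rod: I_cm = (1/12)ML² = (1/12)(3.7)(0.39)² = 0.046898 kg m^2; centre at d = 0.45 m, so the parallel axis theorem gives I = 0.046898 + (3.7)(0.45)² = 0.79615 kg m^2.
Thin rod: I_cm = (1/12)ML² = (1/12)(2.8)(0.87)² = 0.17661 kg m^2; centre at d = 0.7 m, so the parallel axis theorem gives I = 0.17661 + (2.8)(0.7)² = 1.5486 kg m^2.
Total I = 1.5361 + 0.79615 + 1.5486 = 3.8809 kg m^2.

3.88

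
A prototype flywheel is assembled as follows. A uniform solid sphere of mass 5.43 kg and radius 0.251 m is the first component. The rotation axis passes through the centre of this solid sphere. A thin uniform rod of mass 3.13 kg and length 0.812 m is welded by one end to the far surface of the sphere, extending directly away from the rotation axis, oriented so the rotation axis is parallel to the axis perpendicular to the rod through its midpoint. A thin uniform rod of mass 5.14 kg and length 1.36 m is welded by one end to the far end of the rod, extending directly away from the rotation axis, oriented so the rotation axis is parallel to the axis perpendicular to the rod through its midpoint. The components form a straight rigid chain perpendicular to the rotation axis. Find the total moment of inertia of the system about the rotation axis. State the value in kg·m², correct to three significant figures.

Solid sphere: I_cm = (2/5)MR² = (2/5)(5.43)(0.251)² = 0.13684 kg·m²; axis through the centre, so I = 0.13684 kg·m².
Thin rod: I_cm = (1/12)ML² = (1/12)(3.13)(0.812)² = 0.17198 kg·m²; centre at d = 0.251 + 0.406 = 0.657 m, so I = I_cm + Md² gives I = 0.17198 + (3.13)(0.657)² = 1.523 kg·m².
Thin rod: I_cm = (1/12)ML² = (1/12)(5.14)(1.36)² = 0.79225 kg·m²; centre at d = 0.251 + 0.406 + 0.406 + 0.68 = 1.743 m, so I = I_cm + Md² gives I = 0.79225 + (5.14)(1.743)² = 16.408 kg·m².
Total I = 0.13684 + 1.523 + 16.408 = 18.068 kg·m².

18.1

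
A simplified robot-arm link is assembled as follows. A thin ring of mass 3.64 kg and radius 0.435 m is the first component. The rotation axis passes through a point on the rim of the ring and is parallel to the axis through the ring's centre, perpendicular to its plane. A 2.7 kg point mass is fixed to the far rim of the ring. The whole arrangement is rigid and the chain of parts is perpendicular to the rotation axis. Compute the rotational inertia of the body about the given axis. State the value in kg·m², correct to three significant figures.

Thin ring: I_cm = MR² = (3.64)(0.435)² = 0.68878 kg·m²; centre at d = 0.435 m, so I = I_cm + Md² gives I = 0.68878 + (3.64)(0.435)² = 1.3776 kg·m².
Point mass: I_cm = 0; centre at d = 0.435 + 0.435 = 0.87 m, so I = I_cm + Md² gives I = 0 + (2.7)(0.87)² = 2.0436 kg·m².
Total I = 1.3776 + 2.0436 = 3.4212 kg·m².

3.42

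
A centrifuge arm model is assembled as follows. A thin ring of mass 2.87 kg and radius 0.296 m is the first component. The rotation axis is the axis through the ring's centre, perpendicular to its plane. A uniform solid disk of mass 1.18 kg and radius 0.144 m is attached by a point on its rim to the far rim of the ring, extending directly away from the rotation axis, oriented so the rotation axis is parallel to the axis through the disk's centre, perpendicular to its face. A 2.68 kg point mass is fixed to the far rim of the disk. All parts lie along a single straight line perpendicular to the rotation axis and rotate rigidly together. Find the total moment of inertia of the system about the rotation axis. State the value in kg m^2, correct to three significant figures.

Thin ring: I_cm = MR² = (2.87)(0.296)² = 0.25146 kg m^2; axis through the centre, so I = 0.25146 kg m^2.
Solid disk: I_cm = (1/2)MR² = (1/2)(1.18)(0.144)² = 0.012234 kg m^2; centre at d = 0.296 + 0.144 = 0.44 m, so the parallel axis theorem gives I = 0.012234 + (1.18)(0.44)² = 0.24068 kg m^2.
Point mass: I_cm = 0; centre at d = 0.296 + 0.144 + 0.144 = 0.584 m, so the parallel axis theorem gives I = 0 + (2.68)(0.584)² = 0.91403 kg m^2.
Total I = 0.25146 + 0.24068 + 0.91403 = 1.4062 kg m^2.

1.41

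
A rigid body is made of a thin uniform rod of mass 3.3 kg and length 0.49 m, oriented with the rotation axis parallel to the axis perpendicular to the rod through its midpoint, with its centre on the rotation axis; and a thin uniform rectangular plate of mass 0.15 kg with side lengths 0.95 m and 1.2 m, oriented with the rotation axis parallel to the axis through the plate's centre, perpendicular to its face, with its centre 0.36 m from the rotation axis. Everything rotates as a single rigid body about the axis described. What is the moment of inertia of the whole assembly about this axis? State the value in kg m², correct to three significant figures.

Thin rod: I_cm = (1/12)ML² = (1/12)(3.3)(0.49)² = 0.066027 kg m²; axis through the centre, so I = 0.066027 kg m².
Rectangular plate: I_cm = (1/12)M(a²+b²) = (1/12)(0.15)[(0.95)² + (1.2)²] = 0.029281 kg m²; centre at d = 0.36 m, so the parallel axis theorem gives I = 0.029281 + (0.15)(0.36)² = 0.048721 kg m².
Total I = 0.066027 + 0.048721 = 0.11475 kg m².

0.115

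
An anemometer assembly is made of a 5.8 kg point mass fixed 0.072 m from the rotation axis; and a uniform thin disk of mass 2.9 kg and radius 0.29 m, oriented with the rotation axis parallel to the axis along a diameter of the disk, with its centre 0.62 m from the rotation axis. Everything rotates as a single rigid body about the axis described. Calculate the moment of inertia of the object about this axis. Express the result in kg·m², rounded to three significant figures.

Point mass: I_cm = 0; centre at d = 0.072 m, so I = I_cm + Md² gives I = 0 + (5.8)(0.072)² = 0.030067 kg·m².
Thin disk: I_cm = (1/4)MR² = (1/4)(2.9)(0.29)² = 0.060972 kg·m²; centre at d = 0.62 m, so I = I_cm + Md² gives I = 0.060972 + (2.9)(0.62)² = 1.1757 kg·m².
Total I = 0.030067 + 1.1757 = 1.2058 kg·m².

1.21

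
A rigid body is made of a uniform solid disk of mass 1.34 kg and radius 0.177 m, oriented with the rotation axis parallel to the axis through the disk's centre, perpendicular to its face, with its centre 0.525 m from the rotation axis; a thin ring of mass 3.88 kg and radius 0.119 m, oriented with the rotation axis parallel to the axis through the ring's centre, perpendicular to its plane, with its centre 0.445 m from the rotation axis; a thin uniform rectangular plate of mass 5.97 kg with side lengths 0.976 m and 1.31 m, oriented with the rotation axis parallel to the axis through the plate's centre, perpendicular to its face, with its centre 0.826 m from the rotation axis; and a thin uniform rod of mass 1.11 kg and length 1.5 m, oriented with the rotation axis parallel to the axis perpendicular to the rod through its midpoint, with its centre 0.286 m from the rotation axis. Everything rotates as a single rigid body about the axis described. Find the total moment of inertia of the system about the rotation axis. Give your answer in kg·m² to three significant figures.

6.91

Solid disk: I_cm = (1/2)MR² = (1/2)(1.34)(0.177)² = 0.02099 kg·m²; centre at d = 0.525 m, so the parallel axis theorem gives I = 0.02099 + (1.34)(0.525)² = 0.39033 kg·m².
Thin ring: I_cm = MR² = (3.88)(0.119)² = 0.054945 kg·m²; centre at d = 0.445 m, so the parallel axis theorem gives I = 0.054945 + (3.88)(0.445)² = 0.82328 kg·m².
Rectangular plate: I_cm = (1/12)M(a²+b²) = (1/12)(5.97)[(0.976)² + (1.31)²] = 1.3277 kg·m²; centre at d = 0.826 m, so the parallel axis theorem gives I = 1.3277 + (5.97)(0.826)² = 5.4009 kg·m².
Thin rod: I_cm = (1/12)ML² = (1/12)(1.11)(1.5)² = 0.20813 kg·m²; centre at d = 0.286 m, so the parallel axis theorem gives I = 0.20813 + (1.11)(0.286)² = 0.29892 kg·m².
Total I = 0.39033 + 0.82328 + 5.4009 + 0.29892 = 6.9134 kg·m².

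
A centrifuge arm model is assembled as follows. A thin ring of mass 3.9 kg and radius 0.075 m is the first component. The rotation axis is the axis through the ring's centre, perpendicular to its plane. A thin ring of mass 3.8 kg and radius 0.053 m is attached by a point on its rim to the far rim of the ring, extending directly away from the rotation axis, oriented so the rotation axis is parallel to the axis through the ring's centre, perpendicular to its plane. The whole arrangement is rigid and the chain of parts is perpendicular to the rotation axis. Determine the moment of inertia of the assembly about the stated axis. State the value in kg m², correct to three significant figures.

0.0949

Thin ring: I_cm = MR² = (3.9)(0.075)² = 0.021937 kg m²; axis through the centre, so I = 0.021937 kg m².
Thin ring: I_cm = MR² = (3.8)(0.053)² = 0.010674 kg m²; centre at d = 0.075 + 0.053 = 0.128 m, so I = I_cm + Md² gives I = 0.010674 + (3.8)(0.128)² = 0.072933 kg m².
Total I = 0.021937 + 0.072933 = 0.094871 kg m².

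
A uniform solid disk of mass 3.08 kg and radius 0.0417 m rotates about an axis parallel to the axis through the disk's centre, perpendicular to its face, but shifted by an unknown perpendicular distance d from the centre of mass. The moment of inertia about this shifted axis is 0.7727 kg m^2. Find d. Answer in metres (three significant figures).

0.500

About the centre-of-mass axis, I_cm = (1/2)MR² = (1/2)(3.08)(0.0417)² = 0.0026779 kg m^2.
Parallel axis theorem: I = I_cm + Md², so Md² = 0.7727 − 0.0026779 = 0.77002 kg m^2.
d = √(0.77002 / 3.08) = 0.50001 m.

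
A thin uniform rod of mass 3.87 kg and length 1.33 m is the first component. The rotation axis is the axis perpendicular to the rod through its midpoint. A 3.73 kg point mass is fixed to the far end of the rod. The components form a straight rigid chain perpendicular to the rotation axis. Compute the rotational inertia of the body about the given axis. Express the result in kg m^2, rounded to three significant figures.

Thin rod: I_cm = (1/12)ML² = (1/12)(3.87)(1.33)² = 0.57047 kg m^2; axis through the centre, so I = 0.57047 kg m^2.
Point mass: I_cm = 0; centre at d = 0.665 m, so I = I_cm + Md² gives I = 0 + (3.73)(0.665)² = 1.6495 kg m^2.
Total I = 0.57047 + 1.6495 = 2.22 kg m^2.

2.22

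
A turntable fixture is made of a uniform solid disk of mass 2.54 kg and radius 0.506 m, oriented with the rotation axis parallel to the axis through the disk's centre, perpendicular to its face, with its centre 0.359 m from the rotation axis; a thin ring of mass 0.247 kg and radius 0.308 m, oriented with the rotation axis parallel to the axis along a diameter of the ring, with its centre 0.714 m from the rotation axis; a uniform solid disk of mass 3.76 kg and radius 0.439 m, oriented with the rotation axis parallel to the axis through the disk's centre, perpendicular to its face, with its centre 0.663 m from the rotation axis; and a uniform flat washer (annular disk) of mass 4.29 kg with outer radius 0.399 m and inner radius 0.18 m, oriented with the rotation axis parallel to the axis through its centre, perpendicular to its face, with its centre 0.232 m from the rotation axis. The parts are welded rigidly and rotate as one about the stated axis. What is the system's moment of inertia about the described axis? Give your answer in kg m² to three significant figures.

3.45

Solid disk: I_cm = (1/2)MR² = (1/2)(2.54)(0.506)² = 0.32517 kg m²; centre at d = 0.359 m, so I = I_cm + Md² gives I = 0.32517 + (2.54)(0.359)² = 0.65252 kg m².
Thin ring: I_cm = (1/2)MR² = (1/2)(0.247)(0.308)² = 0.011716 kg m²; centre at d = 0.714 m, so I = I_cm + Md² gives I = 0.011716 + (0.247)(0.714)² = 0.13764 kg m².
Solid disk: I_cm = (1/2)MR² = (1/2)(3.76)(0.439)² = 0.36232 kg m²; centre at d = 0.663 m, so I = I_cm + Md² gives I = 0.36232 + (3.76)(0.663)² = 2.0151 kg m².
Annular disk: I_cm = (1/2)M(R²+r²) = (1/2)(4.29)[(0.399)² + (0.18)²] = 0.41098 kg m²; centre at d = 0.232 m, so I = I_cm + Md² gives I = 0.41098 + (4.29)(0.232)² = 0.64189 kg m².
Total I = 0.65252 + 0.13764 + 2.0151 + 0.64189 = 3.4471 kg m².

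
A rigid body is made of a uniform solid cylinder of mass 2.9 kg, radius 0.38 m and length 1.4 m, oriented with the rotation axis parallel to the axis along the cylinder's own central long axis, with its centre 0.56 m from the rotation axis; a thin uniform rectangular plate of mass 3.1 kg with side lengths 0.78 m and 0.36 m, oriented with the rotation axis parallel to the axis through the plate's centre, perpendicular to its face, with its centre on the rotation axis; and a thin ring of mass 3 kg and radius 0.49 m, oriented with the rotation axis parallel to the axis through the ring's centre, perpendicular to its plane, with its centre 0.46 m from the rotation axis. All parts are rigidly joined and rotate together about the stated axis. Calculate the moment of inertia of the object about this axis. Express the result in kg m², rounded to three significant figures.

2.66

Solid cylinder: I_cm = (1/2)MR² = (1/2)(2.9)(0.38)² = 0.20938 kg m²; centre at d = 0.56 m, so the parallel axis theorem gives I = 0.20938 + (2.9)(0.56)² = 1.1188 kg m².
Rectangular plate: I_cm = (1/12)M(a²+b²) = (1/12)(3.1)[(0.78)² + (0.36)²] = 0.19065 kg m²; axis through the centre, so I = 0.19065 kg m².
Thin ring: I_cm = MR² = (3)(0.49)² = 0.7203 kg m²; centre at d = 0.46 m, so the parallel axis theorem gives I = 0.7203 + (3)(0.46)² = 1.3551 kg m².
Total I = 1.1188 + 0.19065 + 1.3551 = 2.6646 kg m².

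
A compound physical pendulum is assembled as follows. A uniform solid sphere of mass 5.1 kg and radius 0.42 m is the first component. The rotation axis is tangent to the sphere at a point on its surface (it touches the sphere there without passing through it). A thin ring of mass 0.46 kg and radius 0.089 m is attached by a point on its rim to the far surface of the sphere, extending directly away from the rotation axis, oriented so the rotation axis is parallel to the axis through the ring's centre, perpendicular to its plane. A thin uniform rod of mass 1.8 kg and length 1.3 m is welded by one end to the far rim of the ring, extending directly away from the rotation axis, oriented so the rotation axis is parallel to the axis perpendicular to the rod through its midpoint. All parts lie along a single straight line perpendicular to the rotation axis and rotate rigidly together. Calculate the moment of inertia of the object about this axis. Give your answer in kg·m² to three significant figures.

6.92

Solid sphere: I_cm = (2/5)MR² = (2/5)(5.1)(0.42)² = 0.35986 kg·m²; centre at d = 0.42 m, so the parallel axis theorem gives I = 0.35986 + (5.1)(0.42)² = 1.2595 kg·m².
Thin ring: I_cm = MR² = (0.46)(0.089)² = 0.0036437 kg·m²; centre at d = 0.42 + 0.42 + 0.089 = 0.929 m, so the parallel axis theorem gives I = 0.0036437 + (0.46)(0.929)² = 0.40064 kg·m².
Thin rod: I_cm = (1/12)ML² = (1/12)(1.8)(1.3)² = 0.2535 kg·m²; centre at d = 0.42 + 0.42 + 0.089 + 0.089 + 0.65 = 1.668 m, so the parallel axis theorem gives I = 0.2535 + (1.8)(1.668)² = 5.2615 kg·m².
Total I = 1.2595 + 0.40064 + 5.2615 = 6.9216 kg·m².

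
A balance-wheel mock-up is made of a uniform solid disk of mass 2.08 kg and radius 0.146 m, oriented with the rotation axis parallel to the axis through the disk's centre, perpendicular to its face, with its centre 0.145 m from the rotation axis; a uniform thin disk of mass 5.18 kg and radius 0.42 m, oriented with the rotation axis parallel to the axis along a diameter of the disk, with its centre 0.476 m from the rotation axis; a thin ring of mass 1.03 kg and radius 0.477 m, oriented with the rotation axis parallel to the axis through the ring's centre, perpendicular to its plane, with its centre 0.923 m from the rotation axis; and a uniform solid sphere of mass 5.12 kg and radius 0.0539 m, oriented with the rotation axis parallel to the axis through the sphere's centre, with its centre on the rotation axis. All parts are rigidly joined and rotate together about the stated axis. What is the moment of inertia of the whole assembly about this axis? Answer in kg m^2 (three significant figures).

2.59

Solid disk: I_cm = (1/2)MR² = (1/2)(2.08)(0.146)² = 0.022169 kg m^2; centre at d = 0.145 m, so I = I_cm + Md² gives I = 0.022169 + (2.08)(0.145)² = 0.065901 kg m^2.
Thin disk: I_cm = (1/4)MR² = (1/4)(5.18)(0.42)² = 0.22844 kg m^2; centre at d = 0.476 m, so I = I_cm + Md² gives I = 0.22844 + (5.18)(0.476)² = 1.4021 kg m^2.
Thin ring: I_cm = MR² = (1.03)(0.477)² = 0.23435 kg m^2; centre at d = 0.923 m, so I = I_cm + Md² gives I = 0.23435 + (1.03)(0.923)² = 1.1118 kg m^2.
Solid sphere: I_cm = (2/5)MR² = (2/5)(5.12)(0.0539)² = 0.0059499 kg m^2; axis through the centre, so I = 0.0059499 kg m^2.
Total I = 0.065901 + 1.4021 + 1.1118 + 0.0059499 = 2.5858 kg m^2.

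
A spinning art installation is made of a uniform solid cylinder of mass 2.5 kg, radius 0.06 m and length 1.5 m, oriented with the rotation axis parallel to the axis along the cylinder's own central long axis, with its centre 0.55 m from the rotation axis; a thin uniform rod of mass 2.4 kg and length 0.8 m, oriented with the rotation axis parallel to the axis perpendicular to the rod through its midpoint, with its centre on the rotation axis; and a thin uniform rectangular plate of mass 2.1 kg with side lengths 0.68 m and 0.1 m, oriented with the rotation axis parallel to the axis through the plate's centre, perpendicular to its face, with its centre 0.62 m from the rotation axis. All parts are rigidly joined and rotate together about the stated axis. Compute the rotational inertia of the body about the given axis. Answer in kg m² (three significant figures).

Solid cylinder: I_cm = (1/2)MR² = (1/2)(2.5)(0.06)² = 0.0045 kg m²; centre at d = 0.55 m, so the parallel axis theorem gives I = 0.0045 + (2.5)(0.55)² = 0.76075 kg m².
Thin rod: I_cm = (1/12)ML² = (1/12)(2.4)(0.8)² = 0.128 kg m²; axis through the centre, so I = 0.128 kg m².
Rectangular plate: I_cm = (1/12)M(a²+b²) = (1/12)(2.1)[(0.68)² + (0.1)²] = 0.08267 kg m²; centre at d = 0.62 m, so the parallel axis theorem gives I = 0.08267 + (2.1)(0.62)² = 0.88991 kg m².
Total I = 0.76075 + 0.128 + 0.88991 = 1.7787 kg m².

1.78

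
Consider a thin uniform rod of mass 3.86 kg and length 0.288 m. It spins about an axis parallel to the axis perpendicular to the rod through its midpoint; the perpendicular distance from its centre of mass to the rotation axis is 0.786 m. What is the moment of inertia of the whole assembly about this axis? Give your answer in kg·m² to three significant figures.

I_cm = (1/12)ML² = (1/12)(3.86)(0.288)² = 0.02668 kg·m²; centre at d = 0.786 m, so the parallel axis theorem gives I = 0.02668 + (3.86)(0.786)² = 2.4114 kg·m².

2.41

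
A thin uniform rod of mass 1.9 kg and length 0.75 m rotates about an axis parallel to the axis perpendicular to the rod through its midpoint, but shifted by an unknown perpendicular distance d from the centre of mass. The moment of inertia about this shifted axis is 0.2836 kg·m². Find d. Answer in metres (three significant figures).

0.320

About the centre-of-mass axis, I_cm = (1/12)ML² = (1/12)(1.9)(0.75)² = 0.089062 kg·m².
Parallel axis theorem: I = I_cm + Md², so Md² = 0.2836 − 0.089062 = 0.19454 kg·m².
d = √(0.19454 / 1.9) = 0.31998 m.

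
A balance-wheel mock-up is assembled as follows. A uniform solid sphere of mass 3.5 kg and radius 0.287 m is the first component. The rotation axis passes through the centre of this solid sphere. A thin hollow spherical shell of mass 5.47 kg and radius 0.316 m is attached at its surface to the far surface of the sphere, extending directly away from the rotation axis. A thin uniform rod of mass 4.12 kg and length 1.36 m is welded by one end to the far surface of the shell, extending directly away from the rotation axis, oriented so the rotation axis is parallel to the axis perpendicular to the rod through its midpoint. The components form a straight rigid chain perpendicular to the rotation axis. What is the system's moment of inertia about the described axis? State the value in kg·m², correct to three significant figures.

Solid sphere: I_cm = (2/5)MR² = (2/5)(3.5)(0.287)² = 0.11532 kg·m²; axis through the centre, so I = 0.11532 kg·m².
Spherical shell: I_cm = (2/3)MR² = (2/3)(5.47)(0.316)² = 0.36414 kg·m²; centre at d = 0.287 + 0.316 = 0.603 m, so the parallel axis theorem gives I = 0.36414 + (5.47)(0.603)² = 2.3531 kg·m².
Thin rod: I_cm = (1/12)ML² = (1/12)(4.12)(1.36)² = 0.63503 kg·m²; centre at d = 0.287 + 0.316 + 0.316 + 0.68 = 1.599 m, so the parallel axis theorem gives I = 0.63503 + (4.12)(1.599)² = 11.169 kg·m².
Total I = 0.11532 + 2.3531 + 11.169 = 13.637 kg·m².

13.6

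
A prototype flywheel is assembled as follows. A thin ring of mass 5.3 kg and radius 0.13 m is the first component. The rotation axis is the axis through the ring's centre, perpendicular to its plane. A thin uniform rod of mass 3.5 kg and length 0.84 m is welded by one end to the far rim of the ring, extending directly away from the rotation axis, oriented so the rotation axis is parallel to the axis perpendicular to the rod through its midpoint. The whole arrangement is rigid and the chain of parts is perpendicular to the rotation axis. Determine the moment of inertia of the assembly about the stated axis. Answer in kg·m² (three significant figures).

Thin ring: I_cm = MR² = (5.3)(0.13)² = 0.08957 kg·m²; axis through the centre, so I = 0.08957 kg·m².
Thin rod: I_cm = (1/12)ML² = (1/12)(3.5)(0.84)² = 0.2058 kg·m²; centre at d = 0.13 + 0.42 = 0.55 m, so I = I_cm + Md² gives I = 0.2058 + (3.5)(0.55)² = 1.2646 kg·m².
Total I = 0.08957 + 1.2646 = 1.3541 kg·m².

1.35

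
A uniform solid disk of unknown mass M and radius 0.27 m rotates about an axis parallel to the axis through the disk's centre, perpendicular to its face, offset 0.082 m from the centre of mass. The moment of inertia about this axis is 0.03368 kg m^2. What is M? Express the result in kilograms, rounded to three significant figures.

0.780

I = I_cm + Md² = (1/2)MR² + Md² = M·[0.5·(0.27)² + (0.082)²] = M·0.043174.
So M = 0.03368 / 0.043174 = 0.7801 kg.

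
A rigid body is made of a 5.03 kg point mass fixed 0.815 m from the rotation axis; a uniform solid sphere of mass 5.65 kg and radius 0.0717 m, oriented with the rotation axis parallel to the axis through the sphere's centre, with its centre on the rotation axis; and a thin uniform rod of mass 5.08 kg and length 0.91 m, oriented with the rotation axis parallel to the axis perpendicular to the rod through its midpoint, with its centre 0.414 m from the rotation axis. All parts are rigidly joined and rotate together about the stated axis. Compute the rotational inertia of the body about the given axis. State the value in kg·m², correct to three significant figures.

Point mass: I_cm = 0; centre at d = 0.815 m, so the parallel axis theorem gives I = 0 + (5.03)(0.815)² = 3.3411 kg·m².
Solid sphere: I_cm = (2/5)MR² = (2/5)(5.65)(0.0717)² = 0.011618 kg·m²; axis through the centre, so I = 0.011618 kg·m².
Thin rod: I_cm = (1/12)ML² = (1/12)(5.08)(0.91)² = 0.35056 kg·m²; centre at d = 0.414 m, so the parallel axis theorem gives I = 0.35056 + (5.08)(0.414)² = 1.2213 kg·m².
Total I = 3.3411 + 0.011618 + 1.2213 = 4.5739 kg·m².

4.57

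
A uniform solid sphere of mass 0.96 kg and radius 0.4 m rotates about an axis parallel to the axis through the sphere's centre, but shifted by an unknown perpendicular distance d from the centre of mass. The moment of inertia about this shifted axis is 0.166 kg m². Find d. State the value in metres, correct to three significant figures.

About the centre-of-mass axis, I_cm = (2/5)MR² = (2/5)(0.96)(0.4)² = 0.06144 kg m².
Parallel axis theorem: I = I_cm + Md², so Md² = 0.166 − 0.06144 = 0.10456 kg m².
d = √(0.10456 / 0.96) = 0.33003 m.

0.330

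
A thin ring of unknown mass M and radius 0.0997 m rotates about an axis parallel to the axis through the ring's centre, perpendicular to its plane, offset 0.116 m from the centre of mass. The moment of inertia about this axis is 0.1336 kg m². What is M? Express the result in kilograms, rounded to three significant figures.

5.71

I = I_cm + Md² = MR² + Md² = M·[1·(0.0997)² + (0.116)²] = M·0.023396.
So M = 0.1336 / 0.023396 = 5.7104 kg.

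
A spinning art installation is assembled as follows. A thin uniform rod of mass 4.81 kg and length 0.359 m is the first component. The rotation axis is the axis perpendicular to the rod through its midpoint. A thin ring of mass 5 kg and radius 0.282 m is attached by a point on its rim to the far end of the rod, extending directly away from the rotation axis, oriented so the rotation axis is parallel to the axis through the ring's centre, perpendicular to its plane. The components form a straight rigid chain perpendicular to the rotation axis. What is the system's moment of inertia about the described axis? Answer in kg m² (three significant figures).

1.51

Thin rod: I_cm = (1/12)ML² = (1/12)(4.81)(0.359)² = 0.05166 kg m²; axis through the centre, so I = 0.05166 kg m².
Thin ring: I_cm = MR² = (5)(0.282)² = 0.39762 kg m²; centre at d = 0.1795 + 0.282 = 0.4615 m, so the parallel axis theorem gives I = 0.39762 + (5)(0.4615)² = 1.4625 kg m².
Total I = 0.05166 + 1.4625 = 1.5142 kg m².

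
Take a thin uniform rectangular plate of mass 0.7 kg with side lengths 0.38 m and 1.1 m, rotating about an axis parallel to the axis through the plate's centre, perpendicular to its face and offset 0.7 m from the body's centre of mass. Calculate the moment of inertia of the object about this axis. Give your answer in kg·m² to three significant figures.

0.422

I_cm = (1/12)M(a²+b²) = (1/12)(0.7)[(0.38)² + (1.1)²] = 0.079007 kg·m²; centre at d = 0.7 m, so I = I_cm + Md² gives I = 0.079007 + (0.7)(0.7)² = 0.42201 kg·m².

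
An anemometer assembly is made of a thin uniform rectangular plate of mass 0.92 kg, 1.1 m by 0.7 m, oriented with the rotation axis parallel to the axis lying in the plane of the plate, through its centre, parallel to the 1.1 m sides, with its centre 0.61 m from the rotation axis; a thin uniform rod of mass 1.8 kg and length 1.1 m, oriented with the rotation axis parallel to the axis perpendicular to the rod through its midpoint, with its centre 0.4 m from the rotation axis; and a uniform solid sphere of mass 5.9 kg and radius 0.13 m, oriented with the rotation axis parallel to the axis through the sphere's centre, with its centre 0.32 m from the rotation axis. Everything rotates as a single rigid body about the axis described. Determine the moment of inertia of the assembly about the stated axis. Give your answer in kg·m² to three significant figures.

Rectangular plate: I_cm = (1/12)Mb² = (1/12)(0.92)(0.7)² = 0.037567 kg·m²; centre at d = 0.61 m, so the parallel axis theorem gives I = 0.037567 + (0.92)(0.61)² = 0.3799 kg·m².
Thin rod: I_cm = (1/12)ML² = (1/12)(1.8)(1.1)² = 0.1815 kg·m²; centre at d = 0.4 m, so the parallel axis theorem gives I = 0.1815 + (1.8)(0.4)² = 0.4695 kg·m².
Solid sphere: I_cm = (2/5)MR² = (2/5)(5.9)(0.13)² = 0.039884 kg·m²; centre at d = 0.32 m, so the parallel axis theorem gives I = 0.039884 + (5.9)(0.32)² = 0.64404 kg·m².
Total I = 0.3799 + 0.4695 + 0.64404 = 1.4934 kg·m².

1.49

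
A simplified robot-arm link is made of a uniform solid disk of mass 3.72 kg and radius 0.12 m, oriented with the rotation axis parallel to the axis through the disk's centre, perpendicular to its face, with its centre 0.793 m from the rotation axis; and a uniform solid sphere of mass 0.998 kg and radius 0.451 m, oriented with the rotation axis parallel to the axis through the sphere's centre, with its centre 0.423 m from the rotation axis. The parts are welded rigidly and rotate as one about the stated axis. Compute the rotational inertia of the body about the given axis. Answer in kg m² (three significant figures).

2.63

Solid disk: I_cm = (1/2)MR² = (1/2)(3.72)(0.12)² = 0.026784 kg m²; centre at d = 0.793 m, so the parallel axis theorem gives I = 0.026784 + (3.72)(0.793)² = 2.3661 kg m².
Solid sphere: I_cm = (2/5)MR² = (2/5)(0.998)(0.451)² = 0.081198 kg m²; centre at d = 0.423 m, so the parallel axis theorem gives I = 0.081198 + (0.998)(0.423)² = 0.25977 kg m².
Total I = 2.3661 + 0.25977 = 2.6259 kg m².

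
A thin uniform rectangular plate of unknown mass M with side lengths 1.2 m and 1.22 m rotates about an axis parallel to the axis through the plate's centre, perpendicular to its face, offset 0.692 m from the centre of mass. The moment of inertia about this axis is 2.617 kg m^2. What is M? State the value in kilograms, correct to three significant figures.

I = I_cm + Md² = (1/12)M(a²+b²) + Md² = M·[0.0833333·[(1.2)² + (1.22)²] + (0.692)²] = M·0.7229.
So M = 2.617 / 0.7229 = 3.6202 kg.

3.62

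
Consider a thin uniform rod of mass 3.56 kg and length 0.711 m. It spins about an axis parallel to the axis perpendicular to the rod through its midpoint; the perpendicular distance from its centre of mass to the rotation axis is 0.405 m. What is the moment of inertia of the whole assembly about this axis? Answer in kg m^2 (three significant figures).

0.734

I_cm = (1/12)ML² = (1/12)(3.56)(0.711)² = 0.14997 kg m^2; centre at d = 0.405 m, so the parallel axis theorem gives I = 0.14997 + (3.56)(0.405)² = 0.7339 kg m^2.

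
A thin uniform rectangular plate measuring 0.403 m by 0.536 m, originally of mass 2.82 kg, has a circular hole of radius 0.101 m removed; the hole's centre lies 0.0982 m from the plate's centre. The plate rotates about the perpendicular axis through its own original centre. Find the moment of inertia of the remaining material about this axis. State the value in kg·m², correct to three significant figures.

0.0995

Unpierced body about its centre: I₀ = (1/12)M(a²+b²) = (1/12)(2.82)[(0.403)² + (0.536)²] = 0.10568 kg·m².
The removed disk has mass m = M·πr²/(ab) = (2.82)·π(0.101)²/(0.403·0.536) = 0.41838 kg (same uniform areal density).
Its moment of inertia about the rotation axis (parallel-axis theorem): I_hole = (1/2)mr² + md² = (1/2)(0.41838)(0.101)² + (0.41838)(0.0982)² = 0.0061685 kg·m².
Treating the hole as negative mass, I = I₀ − I_hole = 0.10568 − 0.0061685 = 0.099512 kg·m².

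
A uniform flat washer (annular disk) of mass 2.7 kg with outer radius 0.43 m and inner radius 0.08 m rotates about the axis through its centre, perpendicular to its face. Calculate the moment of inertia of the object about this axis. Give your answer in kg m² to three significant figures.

0.258

I_cm = (1/2)M(R²+r²) = (1/2)(2.7)[(0.43)² + (0.08)²] = 0.25825 kg m²; axis through the centre, so I = 0.25825 kg m².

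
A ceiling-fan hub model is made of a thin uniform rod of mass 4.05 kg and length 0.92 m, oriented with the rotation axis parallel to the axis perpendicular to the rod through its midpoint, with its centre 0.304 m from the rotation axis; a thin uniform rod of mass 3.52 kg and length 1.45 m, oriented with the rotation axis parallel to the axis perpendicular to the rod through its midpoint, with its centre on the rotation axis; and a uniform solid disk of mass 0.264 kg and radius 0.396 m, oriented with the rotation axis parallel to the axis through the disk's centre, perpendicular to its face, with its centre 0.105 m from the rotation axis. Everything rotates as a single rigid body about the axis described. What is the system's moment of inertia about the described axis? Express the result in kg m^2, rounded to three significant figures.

Thin rod: I_cm = (1/12)ML² = (1/12)(4.05)(0.92)² = 0.28566 kg m^2; centre at d = 0.304 m, so the parallel axis theorem gives I = 0.28566 + (4.05)(0.304)² = 0.65994 kg m^2.
Thin rod: I_cm = (1/12)ML² = (1/12)(3.52)(1.45)² = 0.61673 kg m^2; axis through the centre, so I = 0.61673 kg m^2.
Solid disk: I_cm = (1/2)MR² = (1/2)(0.264)(0.396)² = 0.0207 kg m^2; centre at d = 0.105 m, so the parallel axis theorem gives I = 0.0207 + (0.264)(0.105)² = 0.02361 kg m^2.
Total I = 0.65994 + 0.61673 + 0.02361 = 1.3003 kg m^2.

1.30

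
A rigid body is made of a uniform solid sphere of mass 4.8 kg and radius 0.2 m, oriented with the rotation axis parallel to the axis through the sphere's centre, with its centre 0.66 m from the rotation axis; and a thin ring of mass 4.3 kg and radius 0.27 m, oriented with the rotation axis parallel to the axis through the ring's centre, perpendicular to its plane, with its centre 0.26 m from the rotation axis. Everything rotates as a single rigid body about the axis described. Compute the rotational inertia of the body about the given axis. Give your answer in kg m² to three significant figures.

Solid sphere: I_cm = (2/5)MR² = (2/5)(4.8)(0.2)² = 0.0768 kg m²; centre at d = 0.66 m, so I = I_cm + Md² gives I = 0.0768 + (4.8)(0.66)² = 2.1677 kg m².
Thin ring: I_cm = MR² = (4.3)(0.27)² = 0.31347 kg m²; centre at d = 0.26 m, so I = I_cm + Md² gives I = 0.31347 + (4.3)(0.26)² = 0.60415 kg m².
Total I = 2.1677 + 0.60415 = 2.7718 kg m².

2.77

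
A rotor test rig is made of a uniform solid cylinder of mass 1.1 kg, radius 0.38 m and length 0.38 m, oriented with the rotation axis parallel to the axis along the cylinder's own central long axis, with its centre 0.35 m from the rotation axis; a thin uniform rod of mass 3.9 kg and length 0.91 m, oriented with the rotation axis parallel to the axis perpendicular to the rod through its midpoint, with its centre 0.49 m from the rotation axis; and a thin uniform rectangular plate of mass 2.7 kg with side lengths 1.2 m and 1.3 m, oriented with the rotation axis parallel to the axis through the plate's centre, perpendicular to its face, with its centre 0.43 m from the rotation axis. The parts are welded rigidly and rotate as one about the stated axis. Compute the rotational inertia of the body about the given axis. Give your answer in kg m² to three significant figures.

2.62

Solid cylinder: I_cm = (1/2)MR² = (1/2)(1.1)(0.38)² = 0.07942 kg m²; centre at d = 0.35 m, so I = I_cm + Md² gives I = 0.07942 + (1.1)(0.35)² = 0.21417 kg m².
Thin rod: I_cm = (1/12)ML² = (1/12)(3.9)(0.91)² = 0.26913 kg m²; centre at d = 0.49 m, so I = I_cm + Md² gives I = 0.26913 + (3.9)(0.49)² = 1.2055 kg m².
Rectangular plate: I_cm = (1/12)M(a²+b²) = (1/12)(2.7)[(1.2)² + (1.3)²] = 0.70425 kg m²; centre at d = 0.43 m, so I = I_cm + Md² gives I = 0.70425 + (2.7)(0.43)² = 1.2035 kg m².
Total I = 0.21417 + 1.2055 + 1.2035 = 2.6232 kg m².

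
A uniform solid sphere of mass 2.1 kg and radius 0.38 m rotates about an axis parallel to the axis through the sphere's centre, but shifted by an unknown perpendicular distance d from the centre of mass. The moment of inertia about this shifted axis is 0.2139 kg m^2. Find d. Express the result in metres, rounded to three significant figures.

0.210

About the centre-of-mass axis, I_cm = (2/5)MR² = (2/5)(2.1)(0.38)² = 0.1213 kg m^2.
Parallel axis theorem: I = I_cm + Md², so Md² = 0.2139 − 0.1213 = 0.092604 kg m^2.
d = √(0.092604 / 2.1) = 0.20999 m.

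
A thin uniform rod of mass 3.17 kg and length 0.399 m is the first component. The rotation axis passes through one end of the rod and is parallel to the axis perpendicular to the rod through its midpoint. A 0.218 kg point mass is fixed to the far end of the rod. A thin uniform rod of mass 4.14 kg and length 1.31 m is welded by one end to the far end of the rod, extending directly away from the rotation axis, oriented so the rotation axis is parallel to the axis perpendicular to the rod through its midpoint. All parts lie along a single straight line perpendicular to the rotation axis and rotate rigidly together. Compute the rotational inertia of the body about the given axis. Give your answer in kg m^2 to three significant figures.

Thin rod: I_cm = (1/12)ML² = (1/12)(3.17)(0.399)² = 0.042056 kg m^2; centre at d = 0.1995 m, so I = I_cm + Md² gives I = 0.042056 + (3.17)(0.1995)² = 0.16822 kg m^2.
Point mass: I_cm = 0; centre at d = 0.1995 + 0.1995 = 0.399 m, so I = I_cm + Md² gives I = 0 + (0.218)(0.399)² = 0.034706 kg m^2.
Thin rod: I_cm = (1/12)ML² = (1/12)(4.14)(1.31)² = 0.59205 kg m^2; centre at d = 0.1995 + 0.1995 + 0.655 = 1.054 m, so I = I_cm + Md² gives I = 0.59205 + (4.14)(1.054)² = 5.1912 kg m^2.
Total I = 0.16822 + 0.034706 + 5.1912 = 5.3942 kg m^2.

5.39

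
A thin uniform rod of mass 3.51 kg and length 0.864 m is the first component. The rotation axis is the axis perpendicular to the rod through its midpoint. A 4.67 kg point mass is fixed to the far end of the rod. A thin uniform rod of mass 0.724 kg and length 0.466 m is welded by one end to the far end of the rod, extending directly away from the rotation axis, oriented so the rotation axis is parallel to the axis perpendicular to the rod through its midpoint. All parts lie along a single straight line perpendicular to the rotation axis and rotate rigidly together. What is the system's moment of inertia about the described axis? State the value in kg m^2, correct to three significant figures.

Thin rod: I_cm = (1/12)ML² = (1/12)(3.51)(0.864)² = 0.21835 kg m^2; axis through the centre, so I = 0.21835 kg m^2.
Point mass: I_cm = 0; centre at d = 0.432 m, so I = I_cm + Md² gives I = 0 + (4.67)(0.432)² = 0.87153 kg m^2.
Thin rod: I_cm = (1/12)ML² = (1/12)(0.724)(0.466)² = 0.013102 kg m^2; centre at d = 0.432 + 0.233 = 0.665 m, so I = I_cm + Md² gives I = 0.013102 + (0.724)(0.665)² = 0.33327 kg m^2.
Total I = 0.21835 + 0.87153 + 0.33327 = 1.4232 kg m^2.

1.42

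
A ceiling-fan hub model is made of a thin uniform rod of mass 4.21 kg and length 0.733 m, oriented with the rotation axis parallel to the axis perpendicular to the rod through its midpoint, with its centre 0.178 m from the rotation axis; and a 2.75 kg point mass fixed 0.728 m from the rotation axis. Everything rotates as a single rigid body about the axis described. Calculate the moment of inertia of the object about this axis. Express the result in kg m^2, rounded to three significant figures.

1.78

Thin rod: I_cm = (1/12)ML² = (1/12)(4.21)(0.733)² = 0.1885 kg m^2; centre at d = 0.178 m, so I = I_cm + Md² gives I = 0.1885 + (4.21)(0.178)² = 0.32189 kg m^2.
Point mass: I_cm = 0; centre at d = 0.728 m, so I = I_cm + Md² gives I = 0 + (2.75)(0.728)² = 1.4575 kg m^2.
Total I = 0.32189 + 1.4575 = 1.7793 kg m^2.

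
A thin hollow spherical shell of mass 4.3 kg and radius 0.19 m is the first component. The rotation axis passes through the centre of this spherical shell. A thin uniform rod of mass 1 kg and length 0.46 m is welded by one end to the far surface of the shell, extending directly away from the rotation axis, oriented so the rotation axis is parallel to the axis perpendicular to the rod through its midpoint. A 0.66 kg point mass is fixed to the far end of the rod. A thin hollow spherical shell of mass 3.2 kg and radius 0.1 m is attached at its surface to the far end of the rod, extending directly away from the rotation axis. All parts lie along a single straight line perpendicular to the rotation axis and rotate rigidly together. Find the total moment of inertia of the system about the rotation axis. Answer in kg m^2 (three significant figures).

2.40

Spherical shell: I_cm = (2/3)MR² = (2/3)(4.3)(0.19)² = 0.10349 kg m^2; axis through the centre, so I = 0.10349 kg m^2.
Thin rod: I_cm = (1/12)ML² = (1/12)(1)(0.46)² = 0.017633 kg m^2; centre at d = 0.19 + 0.23 = 0.42 m, so I = I_cm + Md² gives I = 0.017633 + (1)(0.42)² = 0.19403 kg m^2.
Point mass: I_cm = 0; centre at d = 0.19 + 0.23 + 0.23 = 0.65 m, so I = I_cm + Md² gives I = 0 + (0.66)(0.65)² = 0.27885 kg m^2.
Spherical shell: I_cm = (2/3)MR² = (2/3)(3.2)(0.1)² = 0.021333 kg m^2; centre at d = 0.19 + 0.23 + 0.23 + 0.1 = 0.75 m, so I = I_cm + Md² gives I = 0.021333 + (3.2)(0.75)² = 1.8213 kg m^2.
Total I = 0.10349 + 0.19403 + 0.27885 + 1.8213 = 2.3977 kg m^2.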